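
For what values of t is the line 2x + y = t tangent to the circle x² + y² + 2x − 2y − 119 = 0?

For a tangent, require d(centre, line) = r = 11.
|2·(−1) + 1·1 − t| / √5 = 11
|t − (−1)| = 11√5.

t = −1 ± 11√5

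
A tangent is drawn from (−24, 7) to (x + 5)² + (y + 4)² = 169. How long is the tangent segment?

√313

With centre O = (−5, −4), |OP|² = 482 and r² = 169.
By the tangent–radius right angle, tangent length = √(|PO|² − r²) = √313.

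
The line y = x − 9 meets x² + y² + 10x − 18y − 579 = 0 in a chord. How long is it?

Substitute y = x − 9:
2x² − 26x − 336 = 0  ⟹  x² − 13x − 168 = 0
x = 21 or x = −8, giving (21, 12) and (−8, −17).
|(21, 12) − (−8, −17)| = √((29)² + (29)²) = 29√2.

29√2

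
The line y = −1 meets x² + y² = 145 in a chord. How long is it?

Express y = −1 and substitute into the circle:
x² − 144 = 0
x = 12 or x = −12, giving (12, −1) and (−12, −1).
Chord length = distance between (12, −1) and (−12, −1) = √576 = 24.

24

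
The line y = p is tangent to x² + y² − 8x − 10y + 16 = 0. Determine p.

The line touches the circle iff its distance from (4, 5) is 5:
|0·4 + 1·5 − p| / √1 = 5
|p − (5)| = 5, so p = 10 or p = 0.

p = 0 or p = 10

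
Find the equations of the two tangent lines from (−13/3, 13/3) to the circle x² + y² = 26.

A line y − (13/3) = m(x − (−13/3)) is tangent when its distance from (0, 0) is √26:
(13/3m − (−13/3))² = 26(m² + 1)
5m² − 26m + 5 = 0, so m = 5 or m = 1/5.
With m = 5: 5x − y = −26. With m = 1/5: x − 5y = −26.

5x − y = −26 and x − 5y = −26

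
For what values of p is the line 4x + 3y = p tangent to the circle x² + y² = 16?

The line touches the circle iff its distance from (0, 0) is 4:
|4·0 + 3·0 − p| / √25 = 4
|p| = 4·5, so p = 20 or p = −20.

p = −20 or p = 20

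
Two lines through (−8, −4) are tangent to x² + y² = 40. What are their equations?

x + 3y = −20 and 3x − y = −20

A line y − (−4) = m(x − (−8)) is tangent when its distance from (0, 0) is 2√10:
[m·(8) − (4)]² = 40(m² + 1)
3m² − 8m − 3 = 0, so m = −1/3 or m = 3.
With m = −1/3: x + 3y = −20. With m = 3: 3x − y = −20.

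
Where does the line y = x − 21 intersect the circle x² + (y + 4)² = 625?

(−7, −28) and (24, 3)

Substitute y = x − 21:
2x² − 34x − 336 = 0  ⟹  x² − 17x − 168 = 0
x = 24 or x = −7, giving (24, 3) and (−7, −28).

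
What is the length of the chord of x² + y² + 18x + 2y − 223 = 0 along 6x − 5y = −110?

From the line, y = (110 + 6x)/5. Substituting:
61x² + 1830x + 7625 = 0  ⟹  x² + 30x + 125 = 0
x = −5 or x = −25, giving (−5, 16) and (−25, −8).
|(−5, 16) − (−25, −8)| = √((20)² + (24)²) = 4√61.

4√61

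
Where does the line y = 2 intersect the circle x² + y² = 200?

(−14, 2) and (14, 2)

From the line, y = 2. Substituting:
x² − 196 = 0
x = 14 or x = −14, giving (14, 2) and (−14, 2).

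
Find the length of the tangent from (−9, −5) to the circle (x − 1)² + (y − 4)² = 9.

With centre O = (1, 4), |OP|² = 181 and r² = 9.
Power of the point: PT² = |PO|² − r² = 172, so PT = 2√43.

2√43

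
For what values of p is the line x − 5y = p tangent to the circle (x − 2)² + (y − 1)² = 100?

For a tangent, require d(centre, line) = r = 10.
|1·2 − 5·1 − p| / √26 = 10
|p − (−3)| = 10√26.

p = −3 ± 10√26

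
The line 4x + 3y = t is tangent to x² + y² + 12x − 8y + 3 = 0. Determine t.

The line touches the circle iff its distance from (−6, 4) is 7:
|4·(−6) + 3·4 − t| / √25 = 7
|t − (−12)| = 7·5, so t = 23 or t = −47.

t = −47 or t = 23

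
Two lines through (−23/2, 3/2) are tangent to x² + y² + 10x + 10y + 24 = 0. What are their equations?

x + 5y = −4 and 5x + y = −56

Let a tangent through (−23/2, 3/2) have slope m. Its distance from (−5, −5) must equal √26:
(13/2m − (−13/2))² = 26(m² + 1)
5m² + 26m + 5 = 0, so m = −1/5 or m = −5.
Through (−23/2, 3/2) these give x + 5y = −4 and 5x + y = −56.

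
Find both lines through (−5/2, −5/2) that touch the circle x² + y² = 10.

3x + y = −10 and x + 3y = −10

Let a tangent through (−5/2, −5/2) have slope m. Its distance from (0, 0) must equal √10:
[m·(5/2) − (5/2)]² = 10(m² + 1)
3m² + 10m + 3 = 0, so m = −3 or m = −1/3.
Through (−5/2, −5/2) these give 3x + y = −10 and x + 3y = −10.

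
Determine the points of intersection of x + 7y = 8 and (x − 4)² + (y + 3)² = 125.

(−6, 2) and (15, −1)

Express y = (8 − x)/7 and substitute into the circle:
50x² − 450x − 4500 = 0  ⟹  x² − 9x − 90 = 0
x = 15 or x = −6, giving (15, −1) and (−6, 2).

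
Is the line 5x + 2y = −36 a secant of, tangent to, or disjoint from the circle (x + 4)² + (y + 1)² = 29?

secant

Substituting the line into the circle gives 29x² + 372x + 1104 = 0.
Discriminant = (372)² − 4·29·(1104) = 10320 > 0.
Two real roots: the line is a secant.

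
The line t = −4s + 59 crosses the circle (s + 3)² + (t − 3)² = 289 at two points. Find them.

(12, 11) and (14, 3)

From the line, t = −4s + 59. Substituting:
17s² − 442s + 2856 = 0  ⟹  s² − 26s + 168 = 0
s = 14 or s = 12, giving (14, 3) and (12, 11).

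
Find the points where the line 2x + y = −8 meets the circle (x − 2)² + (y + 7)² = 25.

Express y = −2x − 8 and substitute into the circle:
5x² − 20 = 0  ⟹  x² − 4 = 0
x = 2 or x = −2, giving (2, −12) and (−2, −4).

(−2, −4) and (2, −12)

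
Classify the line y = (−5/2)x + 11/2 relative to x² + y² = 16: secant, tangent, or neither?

Substituting the line into the circle gives 29x² − 110x + 57 = 0.
Δ = 12100 − 6612 = 5488.
Two real roots: the line is a secant.

secant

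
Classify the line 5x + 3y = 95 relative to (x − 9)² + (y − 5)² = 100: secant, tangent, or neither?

secant

d² = (5·9 + 3·5 − (95))²/34 = 1225/34; r² = 100.
Since d² < r², the line cuts the circle twice.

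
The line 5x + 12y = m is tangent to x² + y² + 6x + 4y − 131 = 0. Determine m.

m = −195 or m = 117

For a tangent, require d(centre, line) = r = 12.
|5·(−3) + 12·(−2) − m| / √169 = 12
|m − (−39)| = 12·13, so m = 117 or m = −195.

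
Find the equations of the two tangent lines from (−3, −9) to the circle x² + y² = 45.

x − 2y = 15 and 2x + y = −15

Let a tangent through (−3, −9) have slope m. Its distance from (0, 0) must equal 3√5:
[m·(3) − (9)]² = 45(m² + 1)
2m² + 3m − 2 = 0, so m = 1/2 or m = −2.
Through (−3, −9) these give x − 2y = 15 and 2x + y = −15.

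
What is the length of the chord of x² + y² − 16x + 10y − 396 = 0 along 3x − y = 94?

5√10

Express y = 3x − 94 and substitute into the circle:
10x² − 550x + 7500 = 0  ⟹  x² − 55x + 750 = 0
x = 30 or x = 25, giving (30, −4) and (25, −19).
|(30, −4) − (25, −19)| = √((5)² + (15)²) = 5√10.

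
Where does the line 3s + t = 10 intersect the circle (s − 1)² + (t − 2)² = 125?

(−1, 13) and (6, −8)

Substitute t = −3s + 10:
10s² − 50s − 60 = 0  ⟹  s² − 5s − 6 = 0
s = 6 or s = −1, giving (6, −8) and (−1, 13).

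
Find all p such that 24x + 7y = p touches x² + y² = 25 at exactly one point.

Tangency holds when the distance from the centre (0, 0) to the line equals the radius 5:
|24·0 + 7·0 − p| / √625 = 5
|p| = 5·25, so p = 125 or p = −125.

p = −125 or p = 125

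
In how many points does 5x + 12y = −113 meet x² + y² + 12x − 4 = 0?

0

d² = (5·(−6) + 12·0 − (−113))²/169 = 6889/169; r² = 40.
Since d² > r², the line lies outside the circle.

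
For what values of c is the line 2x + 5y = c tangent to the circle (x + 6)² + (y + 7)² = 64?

c = −47 ± 8√29

The line touches the circle iff its distance from (−6, −7) is 8:
|2·(−6) + 5·(−7) − c| / √29 = 8
|c − (−47)| = 8√29.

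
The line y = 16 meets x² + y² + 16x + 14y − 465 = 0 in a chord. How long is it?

The distance from (−8, −7) to the line is 23, and r² = 578.
Chord = 2√(r² − d²) = 2·√(49) = 14.

14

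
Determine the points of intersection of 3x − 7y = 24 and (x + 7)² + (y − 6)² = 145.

(−6, −6) and (1, −3)

Substitute y = (−24 + 3x)/7:
58x² + 290x − 348 = 0  ⟹  x² + 5x − 6 = 0
x = 1 or x = −6, giving (1, −3) and (−6, −6).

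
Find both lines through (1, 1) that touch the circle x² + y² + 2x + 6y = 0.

Write the tangent as mx − y + (1 − m·(1)) = 0 and set its distance from the centre to √10:
(−2m − (−4))² = 10(m² + 1)
3m² + 8m − 3 = 0, so m = −3 or m = 1/3.
With m = −3: 3x + y = 4. With m = 1/3: x − 3y = −2.

3x + y = 4 and x − 3y = −2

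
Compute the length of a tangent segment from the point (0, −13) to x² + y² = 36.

The centre is (0, 0) and r = 6. The square of the distance from P to the centre is 0 + 169 = 169.
The tangent meets the radius at right angles, so tangent² = |PO|² − r² = 169 − 36 = 133.

√133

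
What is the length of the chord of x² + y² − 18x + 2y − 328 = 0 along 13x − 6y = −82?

2√205

Centre (9, −1), r² = 410. Perpendicular distance d from centre to line = |205| / √205 = 205/√205.
Half the chord is √(r² − d²) = √(205), so the full chord is 2√205.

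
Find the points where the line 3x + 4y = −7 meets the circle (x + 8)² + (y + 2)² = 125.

(−13, 8) and (3, −4)

Substitute y = (−7 − 3x)/4:
25x² + 250x − 975 = 0  ⟹  x² + 10x − 39 = 0
x = 3 or x = −13, giving (3, −4) and (−13, 8).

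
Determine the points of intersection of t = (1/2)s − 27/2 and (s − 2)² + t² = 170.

Substitute t = (−27 + s)/2:
5s² − 70s + 65 = 0  ⟹  s² − 14s + 13 = 0
s = 13 or s = 1, giving (13, −7) and (1, −13).

(1, −13) and (13, −7)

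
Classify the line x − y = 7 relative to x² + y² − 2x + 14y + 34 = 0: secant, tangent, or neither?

secant

Substituting the line into the circle gives 2x² − 2x − 15 = 0.
Δ = 4 − (−120) = 124.
Two real roots: the line is a secant.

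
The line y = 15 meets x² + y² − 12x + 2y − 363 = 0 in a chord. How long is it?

24

The distance from (6, −1) to the line is 16, and r² = 400.
Half the chord is √(r² − d²) = √(144), so the full chord is 24.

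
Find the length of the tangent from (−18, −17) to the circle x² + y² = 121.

2√123

Centre (0, 0), r² = 121. |PO|² = (−18)² + (−17)² = 613.
Power of the point: PT² = |PO|² − r² = 492, so PT = 2√123.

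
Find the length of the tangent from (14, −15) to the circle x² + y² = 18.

With centre O = (0, 0), |OP|² = 421 and r² = 18.
The tangent meets the radius at right angles, so tangent² = |PO|² − r² = 421 − 18 = 403.

√403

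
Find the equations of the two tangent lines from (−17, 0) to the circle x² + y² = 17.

Let a tangent through (−17, 0) have slope m. Its distance from (0, 0) must equal √17:
[m·(17) − (0)]² = 17(m² + 1)
16m² − 1 = 0, so m = 1/4 or m = −1/4.
With m = 1/4: x − 4y = −17. With m = −1/4: x + 4y = −17.

x − 4y = −17 and x + 4y = −17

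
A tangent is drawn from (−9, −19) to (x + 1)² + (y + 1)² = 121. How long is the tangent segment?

With centre O = (−1, −1), |OP|² = 388 and r² = 121.
Power of the point: PT² = |PO|² − r² = 267, so PT = √267.

√267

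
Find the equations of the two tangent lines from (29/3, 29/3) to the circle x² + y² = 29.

Write the tangent as mx − y + (29/3 − m·(29/3)) = 0 and set its distance from the centre to √29:
(−29/3m − (−29/3))² = 29(m² + 1)
10m² − 29m + 10 = 0, so m = 5/2 or m = 2/5.
With m = 5/2: 5x − 2y = 29. With m = 2/5: 2x − 5y = −29.

5x − 2y = 29 and 2x − 5y = −29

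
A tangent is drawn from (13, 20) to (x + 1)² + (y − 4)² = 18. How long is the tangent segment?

√434

The centre is (−1, 4) and r = 3√2. The square of the distance from P to the centre is 196 + 256 = 452.
The tangent meets the radius at right angles, so tangent² = |PO|² − r² = 452 − 18 = 434.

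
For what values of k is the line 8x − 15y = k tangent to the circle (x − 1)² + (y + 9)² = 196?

Tangency holds when the distance from the centre (1, −9) to the line equals the radius 14:
|8·1 − 15·(−9) − k| / √289 = 14
|k − (143)| = 14·17, so k = 381 or k = −95.

k = −95 or k = 381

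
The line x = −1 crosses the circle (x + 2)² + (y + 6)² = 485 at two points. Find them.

(−1, −28) and (−1, 16)

The line gives x = −1. Substituting into the circle:
y² + 12y − 448 = 0
y = 16 or y = −28, giving (−1, 16) and (−1, −28).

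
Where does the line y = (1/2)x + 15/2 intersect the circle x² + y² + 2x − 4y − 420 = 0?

From the line, y = (15 + x)/2. Substituting:
5x² + 30x − 1575 = 0  ⟹  x² + 6x − 315 = 0
x = 15 or x = −21, giving (15, 15) and (−21, −3).

(−21, −3) and (15, 15)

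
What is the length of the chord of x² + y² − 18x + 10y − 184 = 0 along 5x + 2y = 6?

The distance from (9, −5) to the line is 29/√29, and r² = 290.
Half the chord is √(r² − d²) = √(261), so the full chord is 6√29.

6√29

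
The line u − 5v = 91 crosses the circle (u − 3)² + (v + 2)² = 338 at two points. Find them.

(−4, −19) and (16, −15)

Substitute v = (−91 + u)/5:
26u² − 312u − 1664 = 0  ⟹  u² − 12u − 64 = 0
u = 16 or u = −4, giving (16, −15) and (−4, −19).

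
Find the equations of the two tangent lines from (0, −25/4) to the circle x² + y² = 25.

3x − 4y = 25 and 3x + 4y = −25

Let a tangent through (0, −25/4) have slope m. Its distance from (0, 0) must equal 5:
[m·(0) − (25/4)]² = 25(m² + 1)
16m² − 9 = 0, so m = 3/4 or m = −3/4.
With m = 3/4: 3x − 4y = 25. With m = −3/4: 3x + 4y = −25.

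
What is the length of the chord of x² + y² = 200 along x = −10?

The distance from (0, 0) to the line is 10, and r² = 200.
Chord = 2√(r² − d²) = 2·√(100) = 20.

20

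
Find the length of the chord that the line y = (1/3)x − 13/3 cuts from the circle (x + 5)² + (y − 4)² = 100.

Centre (−5, 4), r² = 100. Perpendicular distance d from centre to line = |−30| / √10 = 30/√10.
Chord = 2√(r² − d²) = 2·√(10) = 2√10.

2√10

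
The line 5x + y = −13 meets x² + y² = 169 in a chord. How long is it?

Substitute y = −5x − 13:
26x² + 130x = 0  ⟹  x² + 5x = 0
x = 0 or x = −5, giving (0, −13) and (−5, 12).
|(0, −13) − (−5, 12)| = √((5)² + (−25)²) = 5√26.

5√26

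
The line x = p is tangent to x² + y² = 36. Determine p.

Tangency holds when the distance from the centre (0, 0) to the line equals the radius 6:
|1·0 + 0·0 − p| / √1 = 6
|p| = 6, so p = 6 or p = −6.

p = −6 or p = 6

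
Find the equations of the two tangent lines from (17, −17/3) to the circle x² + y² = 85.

Let a tangent through (17, −17/3) have slope m. Its distance from (0, 0) must equal √85:
[m·(−17) − (17/3)]² = 85(m² + 1)
54m² + 51m − 14 = 0, so m = −7/6 or m = 2/9.
With m = −7/6: 7x + 6y = 85. With m = 2/9: 2x − 9y = 85.

7x + 6y = 85 and 2x − 9y = 85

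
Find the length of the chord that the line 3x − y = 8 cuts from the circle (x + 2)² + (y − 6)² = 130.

The distance from (−2, 6) to the line is 20/√10, and r² = 130.
Chord = 2√(r² − d²) = 2·√(90) = 6√10.

6√10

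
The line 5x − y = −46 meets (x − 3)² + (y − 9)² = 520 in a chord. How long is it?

8√26

From the line, y = 5x + 46. Substituting:
26x² + 364x + 858 = 0  ⟹  x² + 14x + 33 = 0
x = −3 or x = −11, giving (−3, 31) and (−11, −9).
Chord length = distance between (−3, 31) and (−11, −9) = √1664 = 8√26.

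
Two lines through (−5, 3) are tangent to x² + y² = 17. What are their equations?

4x + y = −17 and x − 4y = −17

A line y − (3) = m(x − (−5)) is tangent when its distance from (0, 0) is √17:
(5m − (−3))² = 17(m² + 1)
4m² + 15m − 4 = 0, so m = −4 or m = 1/4.
With m = −4: 4x + y = −17. With m = 1/4: x − 4y = −17.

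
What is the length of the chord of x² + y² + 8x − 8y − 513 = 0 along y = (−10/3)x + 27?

Substitute y = (81 − 10x)/3:
109x² − 1308x = 0  ⟹  x² − 12x = 0
x = 12 or x = 0, giving (12, −13) and (0, 27).
|(12, −13) − (0, 27)| = √((12)² + (−40)²) = 4√109.

4√109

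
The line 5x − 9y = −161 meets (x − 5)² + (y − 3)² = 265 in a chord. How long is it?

Express y = (161 + 5x)/9 and substitute into the circle:
106x² + 530x − 1484 = 0  ⟹  x² + 5x − 14 = 0
x = 2 or x = −7, giving (2, 19) and (−7, 14).
Chord length = distance between (2, 19) and (−7, 14) = √106 = √106.

√106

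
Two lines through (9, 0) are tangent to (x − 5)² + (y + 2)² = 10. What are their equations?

A line y − (0) = m(x − (9)) is tangent when its distance from (5, −2) is √10:
[m·(−4) − (−2)]² = 10(m² + 1)
3m² − 8m − 3 = 0, so m = 3 or m = −1/3.
With m = 3: 3x − y = 27. With m = −1/3: x + 3y = 9.

3x − y = 27 and x + 3y = 9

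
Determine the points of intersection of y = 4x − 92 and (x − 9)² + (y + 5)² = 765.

(15, −32) and (27, 16)

Substitute y = 4x − 92:
17x² − 714x + 6885 = 0  ⟹  x² − 42x + 405 = 0
x = 27 or x = 15, giving (27, 16) and (15, −32).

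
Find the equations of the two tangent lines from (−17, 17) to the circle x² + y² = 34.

Let a tangent through (−17, 17) have slope m. Its distance from (0, 0) must equal √34:
[m·(17) − (−17)]² = 34(m² + 1)
15m² + 34m + 15 = 0, so m = −3/5 or m = −5/3.
Through (−17, 17) these give 3x + 5y = 34 and 5x + 3y = −34.

3x + 5y = 34 and 5x + 3y = −34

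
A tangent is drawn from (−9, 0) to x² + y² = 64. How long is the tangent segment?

With centre O = (0, 0), |OP|² = 81 and r² = 64.
By the tangent–radius right angle, tangent length = √(|PO|² − r²) = √17.

√17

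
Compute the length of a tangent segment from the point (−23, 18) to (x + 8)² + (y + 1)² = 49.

The centre is (−8, −1) and r = 7. The square of the distance from P to the centre is 225 + 361 = 586.
By the tangent–radius right angle, tangent length = √(|PO|² − r²) = √537.

√537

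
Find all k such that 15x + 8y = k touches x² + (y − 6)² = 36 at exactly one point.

k = −54 or k = 150

Tangency holds when the distance from the centre (0, 6) to the line equals the radius 6:
|15·0 + 8·6 − k| / √289 = 6
|k − (48)| = 6·17, so k = 150 or k = −54.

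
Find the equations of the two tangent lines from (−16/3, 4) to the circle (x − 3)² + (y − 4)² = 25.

Write the tangent as mx − y + (4 − m·(−16/3)) = 0 and set its distance from the centre to 5:
[m·(25/3) − (0)]² = 25(m² + 1)
16m² − 9 = 0, so m = 3/4 or m = −3/4.
With m = 3/4: 3x − 4y = −32. With m = −3/4: 3x + 4y = 0.

3x − 4y = −32 and 3x + 4y = 0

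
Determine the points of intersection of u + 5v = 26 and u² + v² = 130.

From the line, v = (26 − u)/5. Substituting:
26u² − 52u − 2574 = 0  ⟹  u² − 2u − 99 = 0
u = 11 or u = −9, giving (11, 3) and (−9, 7).

(−9, 7) and (11, 3)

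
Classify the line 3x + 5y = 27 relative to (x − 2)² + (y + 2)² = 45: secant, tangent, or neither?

secant

Centre (2, −2), r² = 45. Distance² from centre to line = (−31)²/34 = 961/34.
Since d² < r², the line cuts the circle twice.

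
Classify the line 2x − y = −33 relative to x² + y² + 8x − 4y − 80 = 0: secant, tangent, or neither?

neither

Centre (−4, 2), r² = 100. Distance² from centre to line = (23)²/5 = 529/5.
Since d² > r², the line lies outside the circle.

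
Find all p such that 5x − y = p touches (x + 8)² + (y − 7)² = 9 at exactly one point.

Tangency holds when the distance from the centre (−8, 7) to the line equals the radius 3:
|5·(−8) − 1·7 − p| / √26 = 3
|p − (−47)| = 3√26.

p = −47 ± 3√26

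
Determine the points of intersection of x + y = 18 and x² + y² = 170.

(7, 11) and (11, 7)

Substitute y = −x + 18:
2x² − 36x + 154 = 0  ⟹  x² − 18x + 77 = 0
x = 11 or x = 7, giving (11, 7) and (7, 11).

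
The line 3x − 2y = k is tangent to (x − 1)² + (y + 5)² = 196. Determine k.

For a tangent, require d(centre, line) = r = 14.
|3·1 − 2·(−5) − k| / √13 = 14
|k − (13)| = 14√13.

k = 13 ± 14√13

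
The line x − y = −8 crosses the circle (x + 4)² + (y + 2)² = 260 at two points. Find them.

(−18, −10) and (4, 12)

From the line, y = x + 8. Substituting:
2x² + 28x − 144 = 0  ⟹  x² + 14x − 72 = 0
x = 4 or x = −18, giving (4, 12) and (−18, −10).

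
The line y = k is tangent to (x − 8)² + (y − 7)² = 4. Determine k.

k = 5 or k = 9

Tangency holds when the distance from the centre (8, 7) to the line equals the radius 2:
|0·8 + 1·7 − k| / √1 = 2
|k − (7)| = 2, so k = 9 or k = 5.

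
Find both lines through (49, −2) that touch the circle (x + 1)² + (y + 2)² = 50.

A line y − (−2) = m(x − (49)) is tangent when its distance from (−1, −2) is 5√2:
(−50m − (0))² = 50(m² + 1)
49m² − 1 = 0, so m = −1/7 or m = 1/7.
With m = −1/7: x + 7y = 35. With m = 1/7: x − 7y = 63.

x + 7y = 35 and x − 7y = 63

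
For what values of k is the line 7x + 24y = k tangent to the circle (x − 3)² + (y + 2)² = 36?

k = −177 or k = 123

The line touches the circle iff its distance from (3, −2) is 6:
|7·3 + 24·(−2) − k| / √625 = 6
|k − (−27)| = 6·25, so k = 123 or k = −177.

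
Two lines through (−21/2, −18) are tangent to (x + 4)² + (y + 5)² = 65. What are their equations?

Write the tangent as mx − y + (−18 − m·(−21/2)) = 0 and set its distance from the centre to √65:
(13/2m − (13))² = 65(m² + 1)
7m² + 52m − 32 = 0, so m = −8 or m = 4/7.
With m = −8: 8x + y = −102. With m = 4/7: 4x − 7y = 84.

8x + y = −102 and 4x − 7y = 84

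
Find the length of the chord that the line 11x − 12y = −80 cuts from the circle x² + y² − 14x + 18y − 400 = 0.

2√265

Express y = (80 + 11x)/12 and substitute into the circle:
265x² + 2120x − 33920 = 0  ⟹  x² + 8x − 128 = 0
x = 8 or x = −16, giving (8, 14) and (−16, −8).
|(8, 14) − (−16, −8)| = √((24)² + (22)²) = 2√265.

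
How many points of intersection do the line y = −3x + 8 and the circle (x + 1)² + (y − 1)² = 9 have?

d² = (3·(−1) + 1·1 − (8))²/10 = 10; r² = 9.
Since d² > r², the line lies outside the circle.

0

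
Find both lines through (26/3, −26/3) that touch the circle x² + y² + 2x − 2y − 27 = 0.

Write the tangent as mx − y + (−26/3 − m·(26/3)) = 0 and set its distance from the centre to √29:
[m·(−29/3) − (29/3)]² = 29(m² + 1)
10m² + 29m + 10 = 0, so m = −5/2 or m = −2/5.
Through (26/3, −26/3) these give 5x + 2y = 26 and 2x + 5y = −26.

5x + 2y = 26 and 2x + 5y = −26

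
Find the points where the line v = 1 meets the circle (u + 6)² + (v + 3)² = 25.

From the line, v = 1. Substituting:
u² + 12u + 27 = 0
u = −3 or u = −9, giving (−3, 1) and (−9, 1).

(−9, 1) and (−3, 1)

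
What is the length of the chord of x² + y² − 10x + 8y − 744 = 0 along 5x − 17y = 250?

The distance from (5, −4) to the line is 157/√314, and r² = 785.
Half the chord is √(r² − d²) = √(1413/2), so the full chord is 3√314.

3√314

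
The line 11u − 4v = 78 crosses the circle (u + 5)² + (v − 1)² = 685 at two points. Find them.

Substitute v = (−78 + 11u)/4:
137u² − 1644u − 3836 = 0  ⟹  u² − 12u − 28 = 0
u = 14 or u = −2, giving (14, 19) and (−2, −25).

(−2, −25) and (14, 19)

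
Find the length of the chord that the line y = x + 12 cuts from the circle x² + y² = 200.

The distance from (0, 0) to the line is 12/√2, and r² = 200.
Chord = 2√(r² − d²) = 2·√(128) = 16√2.

16√2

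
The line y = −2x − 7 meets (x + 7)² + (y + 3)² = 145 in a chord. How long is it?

Substitute y = −2x − 7:
5x² + 30x − 80 = 0  ⟹  x² + 6x − 16 = 0
x = 2 or x = −8, giving (2, −11) and (−8, 9).
Chord length = distance between (2, −11) and (−8, 9) = √500 = 10√5.

10√5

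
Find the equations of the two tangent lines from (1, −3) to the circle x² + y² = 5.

Let a tangent through (1, −3) have slope m. Its distance from (0, 0) must equal √5:
[m·(−1) − (3)]² = 5(m² + 1)
2m² − 3m − 2 = 0, so m = −1/2 or m = 2.
Through (1, −3) these give x + 2y = −5 and 2x − y = 5.

x + 2y = −5 and 2x − y = 5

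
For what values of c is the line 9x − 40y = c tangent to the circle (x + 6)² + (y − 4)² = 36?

Tangency holds when the distance from the centre (−6, 4) to the line equals the radius 6:
|9·(−6) − 40·4 − c| / √1681 = 6
|c − (−214)| = 6·41, so c = 32 or c = −460.

c = −460 or c = 32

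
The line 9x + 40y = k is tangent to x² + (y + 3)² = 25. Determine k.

The line touches the circle iff its distance from (0, −3) is 5:
|9·0 + 40·(−3) − k| / √1681 = 5
|k − (−120)| = 5·41, so k = 85 or k = −325.

k = −325 or k = 85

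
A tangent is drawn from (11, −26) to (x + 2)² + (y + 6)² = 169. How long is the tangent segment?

Centre (−2, −6), r² = 169. |PO|² = (13)² + (−20)² = 569.
Power of the point: PT² = |PO|² − r² = 400, so PT = 20.

20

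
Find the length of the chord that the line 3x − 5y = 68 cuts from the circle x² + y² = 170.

Substitute y = (−68 + 3x)/5:
34x² − 408x + 374 = 0  ⟹  x² − 12x + 11 = 0
x = 11 or x = 1, giving (11, −7) and (1, −13).
Chord length = distance between (11, −7) and (1, −13) = √136 = 2√34.

2√34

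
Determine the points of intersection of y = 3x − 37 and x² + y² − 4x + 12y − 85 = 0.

From the line, y = 3x − 37. Substituting:
10x² − 190x + 840 = 0  ⟹  x² − 19x + 84 = 0
x = 12 or x = 7, giving (12, −1) and (7, −16).

(7, −16) and (12, −1)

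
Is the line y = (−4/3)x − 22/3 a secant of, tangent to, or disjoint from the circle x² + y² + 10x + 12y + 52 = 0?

Substituting the line into the circle gives 25x² + 122x + 160 = 0.
Discriminant = (122)² − 4·25·(160) = −1116 < 0.
No real roots: the line does not meet the circle.

disjoint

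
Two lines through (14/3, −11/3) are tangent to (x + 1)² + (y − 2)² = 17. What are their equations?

Let a tangent through (14/3, −11/3) have slope m. Its distance from (−1, 2) must equal √17:
[m·(−17/3) − (17/3)]² = 17(m² + 1)
4m² + 17m + 4 = 0, so m = −4 or m = −1/4.
Through (14/3, −11/3) these give 4x + y = 15 and x + 4y = −10.

4x + y = 15 and x + 4y = −10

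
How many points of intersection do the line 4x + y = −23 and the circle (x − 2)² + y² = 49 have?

0

Substituting the line into the circle gives 17x² + 180x + 484 = 0.
Discriminant = (180)² − 4·17·(484) = −512 < 0.
No real roots: the line does not meet the circle.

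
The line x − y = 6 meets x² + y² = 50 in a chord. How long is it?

8√2

Centre (0, 0), r² = 50. Perpendicular distance d from centre to line = |−6| / √2 = 6/√2.
Half the chord is √(r² − d²) = √(32), so the full chord is 8√2.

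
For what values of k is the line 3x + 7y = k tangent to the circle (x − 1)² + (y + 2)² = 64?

k = −11 ± 8√58

Tangency holds when the distance from the centre (1, −2) to the line equals the radius 8:
|3·1 + 7·(−2) − k| / √58 = 8
|k − (−11)| = 8√58.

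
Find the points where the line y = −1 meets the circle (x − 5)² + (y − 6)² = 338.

Substitute y = −1:
x² − 10x − 264 = 0
x = 22 or x = −12, giving (22, −1) and (−12, −1).

(−12, −1) and (22, −1)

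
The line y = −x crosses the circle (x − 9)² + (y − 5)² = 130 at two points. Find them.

From the line, y = −x. Substituting:
2x² − 8x − 24 = 0  ⟹  x² − 4x − 12 = 0
x = 6 or x = −2, giving (6, −6) and (−2, 2).

(−2, 2) and (6, −6)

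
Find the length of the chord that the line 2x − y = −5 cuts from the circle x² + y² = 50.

Express y = 2x + 5 and substitute into the circle:
5x² + 20x − 25 = 0  ⟹  x² + 4x − 5 = 0
x = 1 or x = −5, giving (1, 7) and (−5, −5).
|(1, 7) − (−5, −5)| = √((6)² + (12)²) = 6√5.

6√5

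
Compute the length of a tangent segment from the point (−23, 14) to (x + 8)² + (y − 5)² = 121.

√185

Centre (−8, 5), r² = 121. |PO|² = (−15)² + (9)² = 306.
Power of the point: PT² = |PO|² − r² = 185, so PT = √185.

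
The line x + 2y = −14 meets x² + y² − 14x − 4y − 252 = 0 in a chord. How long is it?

Express y = (−14 − x)/2 and substitute into the circle:
5x² − 20x − 700 = 0  ⟹  x² − 4x − 140 = 0
x = 14 or x = −10, giving (14, −14) and (−10, −2).
Chord length = distance between (14, −14) and (−10, −2) = √720 = 12√5.

12√5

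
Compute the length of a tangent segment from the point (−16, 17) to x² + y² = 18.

The centre is (0, 0) and r = 3√2. The square of the distance from P to the centre is 256 + 289 = 545.
By the tangent–radius right angle, tangent length = √(|PO|² − r²) = √527.

√527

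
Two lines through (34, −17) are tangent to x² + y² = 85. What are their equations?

Let a tangent through (34, −17) have slope m. Its distance from (0, 0) must equal √85:
[m·(−34) − (17)]² = 85(m² + 1)
63m² + 68m + 12 = 0, so m = −6/7 or m = −2/9.
Through (34, −17) these give 6x + 7y = 85 and 2x + 9y = −85.

6x + 7y = 85 and 2x + 9y = −85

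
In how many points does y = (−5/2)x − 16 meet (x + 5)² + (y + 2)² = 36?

2

Centre (−5, −2), r² = 36. Distance² from centre to line = (3)²/29 = 9/29.
Since d² < r², the line cuts the circle twice.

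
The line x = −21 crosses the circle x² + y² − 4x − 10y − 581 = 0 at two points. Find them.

The line gives x = −21. Substituting into the circle:
y² − 10y − 56 = 0
y = 14 or y = −4, giving (−21, 14) and (−21, −4).

(−21, −4) and (−21, 14)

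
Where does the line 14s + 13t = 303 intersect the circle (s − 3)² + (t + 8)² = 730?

(4, 19) and (30, −9)

From the line, t = (303 − 14s)/13. Substituting:
365s² − 12410s + 43800 = 0  ⟹  s² − 34s + 120 = 0
s = 30 or s = 4, giving (30, −9) and (4, 19).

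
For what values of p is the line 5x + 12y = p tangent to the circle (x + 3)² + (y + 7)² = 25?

For a tangent, require d(centre, line) = r = 5.
|5·(−3) + 12·(−7) − p| / √169 = 5
|p − (−99)| = 5·13, so p = −34 or p = −164.

p = −164 or p = −34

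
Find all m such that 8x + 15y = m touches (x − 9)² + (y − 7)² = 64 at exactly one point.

The line touches the circle iff its distance from (9, 7) is 8:
|8·9 + 15·7 − m| / √289 = 8
|m − (177)| = 8·17, so m = 313 or m = 41.

m = 41 or m = 313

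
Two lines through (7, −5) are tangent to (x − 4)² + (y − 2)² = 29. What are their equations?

5x − 2y = 45 and 2x + 5y = −11

A line y − (−5) = m(x − (7)) is tangent when its distance from (4, 2) is √29:
[m·(−3) − (7)]² = 29(m² + 1)
10m² − 21m − 10 = 0, so m = 5/2 or m = −2/5.
With m = 5/2: 5x − 2y = 45. With m = −2/5: 2x + 5y = −11.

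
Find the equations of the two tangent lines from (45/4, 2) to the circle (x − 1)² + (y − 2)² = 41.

Write the tangent as mx − y + (2 − m·(45/4)) = 0 and set its distance from the centre to √41:
(−41/4m − (0))² = 41(m² + 1)
25m² − 16 = 0, so m = 4/5 or m = −4/5.
Through (45/4, 2) these give 4x − 5y = 35 and 4x + 5y = 55.

4x − 5y = 35 and 4x + 5y = 55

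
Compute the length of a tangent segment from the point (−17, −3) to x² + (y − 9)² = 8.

Centre (0, 9), r² = 8. |PO|² = (−17)² + (−12)² = 433.
The tangent meets the radius at right angles, so tangent² = |PO|² − r² = 433 − 8 = 425.

5√17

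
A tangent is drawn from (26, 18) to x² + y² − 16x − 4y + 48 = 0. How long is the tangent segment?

Centre (8, 2), r² = 20. |PO|² = (18)² + (16)² = 580.
The tangent meets the radius at right angles, so tangent² = |PO|² − r² = 580 − 20 = 560.

4√35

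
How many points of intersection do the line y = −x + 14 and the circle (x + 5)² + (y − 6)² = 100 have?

2

d² = (1·(−5) + 1·6 − (14))²/2 = 169/2; r² = 100.
Since d² < r², the line cuts the circle twice.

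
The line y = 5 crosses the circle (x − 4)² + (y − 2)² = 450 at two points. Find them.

From the line, y = 5. Substituting:
x² − 8x − 425 = 0
x = 25 or x = −17, giving (25, 5) and (−17, 5).

(−17, 5) and (25, 5)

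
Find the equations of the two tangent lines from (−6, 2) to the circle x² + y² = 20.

x − 2y = −10 and 2x + y = −10

Write the tangent as mx − y + (2 − m·(−6)) = 0 and set its distance from the centre to 2√5:
[m·(6) − (−2)]² = 20(m² + 1)
2m² + 3m − 2 = 0, so m = 1/2 or m = −2.
Through (−6, 2) these give x − 2y = −10 and 2x + y = −10.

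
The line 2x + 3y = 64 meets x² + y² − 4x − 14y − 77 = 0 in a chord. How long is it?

2√13

The distance from (2, 7) to the line is 39/√13, and r² = 130.
Chord = 2√(r² − d²) = 2·√(13) = 2√13.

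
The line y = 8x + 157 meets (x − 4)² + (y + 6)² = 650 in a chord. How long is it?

From the line, y = 8x + 157. Substituting:
65x² + 2600x + 25935 = 0  ⟹  x² + 40x + 399 = 0
x = −19 or x = −21, giving (−19, 5) and (−21, −11).
Chord length = distance between (−19, 5) and (−21, −11) = √260 = 2√65.

2√65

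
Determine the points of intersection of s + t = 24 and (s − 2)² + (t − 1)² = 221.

(12, 12) and (13, 11)

Substitute t = −s + 24:
2s² − 50s + 312 = 0  ⟹  s² − 25s + 156 = 0
s = 13 or s = 12, giving (13, 11) and (12, 12).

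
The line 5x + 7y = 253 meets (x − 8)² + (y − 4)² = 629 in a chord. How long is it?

3√74

Centre (8, 4), r² = 629. Perpendicular distance d from centre to line = |−185| / √74 = 185/√74.
Half the chord is √(r² − d²) = √(333/2), so the full chord is 3√74.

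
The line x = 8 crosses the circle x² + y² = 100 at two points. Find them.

(8, −6) and (8, 6)

The line gives x = 8. Substituting into the circle:
y² − 36 = 0
y = 6 or y = −6, giving (8, 6) and (8, −6).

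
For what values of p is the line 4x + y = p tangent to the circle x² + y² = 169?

Tangency holds when the distance from the centre (0, 0) to the line equals the radius 13:
|4·0 + 1·0 − p| / √17 = 13
|p| = 13√17.

p = ±13√17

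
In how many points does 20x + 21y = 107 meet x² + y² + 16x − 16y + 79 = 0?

d² = (20·(−8) + 21·8 − (107))²/841 = 9801/841; r² = 49.
Since d² < r², the line cuts the circle twice.

2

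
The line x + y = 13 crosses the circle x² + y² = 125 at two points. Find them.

From the line, y = −x + 13. Substituting:
2x² − 26x + 44 = 0  ⟹  x² − 13x + 22 = 0
x = 11 or x = 2, giving (11, 2) and (2, 11).

(2, 11) and (11, 2)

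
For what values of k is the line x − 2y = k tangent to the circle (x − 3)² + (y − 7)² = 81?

k = −11 ± 9√5

Tangency holds when the distance from the centre (3, 7) to the line equals the radius 9:
|1·3 − 2·7 − k| / √5 = 9
|k − (−11)| = 9√5.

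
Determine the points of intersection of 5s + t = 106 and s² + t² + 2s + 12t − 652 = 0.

Substitute t = −5s + 106:
26s² − 1118s + 11856 = 0  ⟹  s² − 43s + 456 = 0
s = 24 or s = 19, giving (24, −14) and (19, 11).

(19, 11) and (24, −14)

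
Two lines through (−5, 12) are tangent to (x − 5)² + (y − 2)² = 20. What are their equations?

2x + y = 2 and x + 2y = 19

Let a tangent through (−5, 12) have slope m. Its distance from (5, 2) must equal 2√5:
[m·(10) − (−10)]² = 20(m² + 1)
2m² + 5m + 2 = 0, so m = −2 or m = −1/2.
Through (−5, 12) these give 2x + y = 2 and x + 2y = 19.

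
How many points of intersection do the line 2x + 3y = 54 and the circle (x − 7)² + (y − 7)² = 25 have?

Substituting the line into the circle gives 13x² − 258x + 1305 = 0.
Discriminant = (−258)² − 4·13·(1305) = −1296 < 0.
No real roots: the line does not meet the circle.

0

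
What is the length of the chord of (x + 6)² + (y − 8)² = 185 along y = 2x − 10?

2√5

Centre (−6, 8), r² = 185. Perpendicular distance d from centre to line = |−30| / √5 = 30/√5.
Half the chord is √(r² − d²) = √(5), so the full chord is 2√5.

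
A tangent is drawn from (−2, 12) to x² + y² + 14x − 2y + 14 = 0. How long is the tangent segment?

Centre (−7, 1), r² = 36. |PO|² = (5)² + (11)² = 146.
The tangent meets the radius at right angles, so tangent² = |PO|² − r² = 146 − 36 = 110.

√110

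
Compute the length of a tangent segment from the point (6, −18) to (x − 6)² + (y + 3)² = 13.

2√53

Centre (6, −3), r² = 13. |PO|² = (0)² + (−15)² = 225.
The tangent meets the radius at right angles, so tangent² = |PO|² − r² = 225 − 13 = 212.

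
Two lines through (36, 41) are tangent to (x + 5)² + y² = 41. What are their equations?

Write the tangent as mx − y + (41 − m·(36)) = 0 and set its distance from the centre to √41:
(−41m − (−41))² = 41(m² + 1)
20m² − 41m + 20 = 0, so m = 4/5 or m = 5/4.
Through (36, 41) these give 4x − 5y = −61 and 5x − 4y = 16.

4x − 5y = −61 and 5x − 4y = 16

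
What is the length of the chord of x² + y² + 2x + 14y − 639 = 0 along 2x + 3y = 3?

14√13

Centre (−1, −7), r² = 689. Perpendicular distance d from centre to line = |−26| / √13 = 26/√13.
Chord = 2√(r² − d²) = 2·√(637) = 14√13.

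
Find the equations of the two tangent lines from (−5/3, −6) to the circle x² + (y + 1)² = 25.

Write the tangent as mx − y + (−6 − m·(−5/3)) = 0 and set its distance from the centre to 5:
[m·(5/3) − (5)]² = 25(m² + 1)
4m² + 3m = 0, so m = −3/4 or m = 0.
With m = −3/4: 3x + 4y = −29. With m = 0: y = −6.

3x + 4y = −29 and y = −6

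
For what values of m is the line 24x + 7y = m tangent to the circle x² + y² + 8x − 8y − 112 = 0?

For a tangent, require d(centre, line) = r = 12.
|24·(−4) + 7·4 − m| / √625 = 12
|m − (−68)| = 12·25, so m = 232 or m = −368.

m = −368 or m = 232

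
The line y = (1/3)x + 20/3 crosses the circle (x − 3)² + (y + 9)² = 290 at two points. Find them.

(−8, 4) and (4, 8)

Express y = (20 + x)/3 and substitute into the circle:
10x² + 40x − 320 = 0  ⟹  x² + 4x − 32 = 0
x = 4 or x = −8, giving (4, 8) and (−8, 4).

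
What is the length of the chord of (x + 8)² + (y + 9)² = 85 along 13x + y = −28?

√170

The distance from (−8, −9) to the line is 85/√170, and r² = 85.
Half the chord is √(r² − d²) = √(85/2), so the full chord is √170.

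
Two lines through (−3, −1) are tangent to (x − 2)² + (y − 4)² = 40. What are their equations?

Write the tangent as mx − y + (−1 − m·(−3)) = 0 and set its distance from the centre to 2√10:
(5m − (5))² = 40(m² + 1)
3m² + 10m + 3 = 0, so m = −3 or m = −1/3.
With m = −3: 3x + y = −10. With m = −1/3: x + 3y = −6.

3x + y = −10 and x + 3y = −6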